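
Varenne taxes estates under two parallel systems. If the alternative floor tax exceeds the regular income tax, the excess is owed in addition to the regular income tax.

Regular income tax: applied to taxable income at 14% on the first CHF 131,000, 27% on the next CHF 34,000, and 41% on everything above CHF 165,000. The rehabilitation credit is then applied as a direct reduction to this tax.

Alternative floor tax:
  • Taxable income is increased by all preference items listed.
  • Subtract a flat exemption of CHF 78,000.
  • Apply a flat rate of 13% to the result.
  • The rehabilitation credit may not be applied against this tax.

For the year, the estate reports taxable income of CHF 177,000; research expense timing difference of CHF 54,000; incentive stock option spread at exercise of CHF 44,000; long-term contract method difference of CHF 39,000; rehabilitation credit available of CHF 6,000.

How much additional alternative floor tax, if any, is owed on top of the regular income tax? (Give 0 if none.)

Regular income tax:
  CHF 131,000 × 14% = CHF 18,340
  CHF 34,000 × 27% = CHF 9,180
  CHF 12,000 × 41% = CHF 4,920
  → CHF 32,440
  Less rehabilitation credit CHF 6,000 → CHF 26,440

Alternative floor tax:
  Adjusted income: CHF 177,000 + CHF 54,000 + CHF 44,000 + CHF 39,000 = CHF 314,000
  Less exemption CHF 78,000 → base CHF 236,000
  CHF 236,000 × 13% = CHF 30,680

Excess of alternative floor tax over regular income tax: CHF 30,680 − CHF 26,440 = CHF 4,240.

CHF 4,240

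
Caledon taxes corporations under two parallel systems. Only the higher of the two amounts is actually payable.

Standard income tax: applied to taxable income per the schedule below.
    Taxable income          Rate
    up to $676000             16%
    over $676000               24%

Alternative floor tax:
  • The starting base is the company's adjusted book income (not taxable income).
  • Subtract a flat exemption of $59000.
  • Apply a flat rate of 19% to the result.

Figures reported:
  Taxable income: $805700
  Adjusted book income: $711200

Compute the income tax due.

Alternative floor tax:
  Base (adjusted book income): $711200
  Less exemption $59000 → base $652200
  $652200 × 19% = $123918

Standard income tax:
  $676000 × 16% = $108160
  $129700 × 24% = $31128
  → $139288

$139288 > $123918, so the standard income tax governs.

$139288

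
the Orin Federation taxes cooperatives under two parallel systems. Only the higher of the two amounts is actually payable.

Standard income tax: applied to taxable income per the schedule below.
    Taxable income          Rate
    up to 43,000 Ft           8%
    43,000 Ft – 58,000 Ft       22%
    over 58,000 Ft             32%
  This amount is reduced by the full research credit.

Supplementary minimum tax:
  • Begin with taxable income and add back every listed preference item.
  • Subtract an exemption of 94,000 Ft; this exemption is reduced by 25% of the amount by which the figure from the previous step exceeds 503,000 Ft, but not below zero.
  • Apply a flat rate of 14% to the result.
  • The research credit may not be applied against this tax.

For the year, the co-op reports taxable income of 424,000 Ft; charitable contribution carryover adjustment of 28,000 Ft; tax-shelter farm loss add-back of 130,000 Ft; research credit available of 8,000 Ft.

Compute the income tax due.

Standard income tax:
  43,000 Ft × 8% = 3,440 Ft
  15,000 Ft × 22% = 3,300 Ft
  366,000 Ft × 32% = 117,120 Ft
  → 123,860 Ft
  Less research credit 8,000 Ft → 115,860 Ft

Supplementary minimum tax:
  Adjusted income: 424,000 Ft + 28,000 Ft + 130,000 Ft = 582,000 Ft
  Exemption: 94,000 Ft − 25% × (582,000 Ft − 503,000 Ft) = 94,000 Ft − 19,750 Ft = 74,250 Ft
  Base: 582,000 Ft − 74,250 Ft = 507,750 Ft
  507,750 Ft × 14% = 71,085 Ft

115,860 Ft > 71,085 Ft, so the standard income tax governs.

115,860 Ft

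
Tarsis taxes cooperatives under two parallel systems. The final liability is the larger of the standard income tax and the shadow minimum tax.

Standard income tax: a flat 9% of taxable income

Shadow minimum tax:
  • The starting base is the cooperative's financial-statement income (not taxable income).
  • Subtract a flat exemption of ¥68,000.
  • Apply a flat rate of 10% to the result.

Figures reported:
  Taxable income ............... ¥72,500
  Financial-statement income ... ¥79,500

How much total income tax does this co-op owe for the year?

¥6,525

Standard income tax:
  ¥72,500 × 9% = ¥6,525

Shadow minimum tax:
  Base (financial-statement income): ¥79,500
  Less exemption ¥68,000 → base ¥11,500
  ¥11,500 × 10% = ¥1,150

¥6,525 > ¥1,150, so the standard income tax governs.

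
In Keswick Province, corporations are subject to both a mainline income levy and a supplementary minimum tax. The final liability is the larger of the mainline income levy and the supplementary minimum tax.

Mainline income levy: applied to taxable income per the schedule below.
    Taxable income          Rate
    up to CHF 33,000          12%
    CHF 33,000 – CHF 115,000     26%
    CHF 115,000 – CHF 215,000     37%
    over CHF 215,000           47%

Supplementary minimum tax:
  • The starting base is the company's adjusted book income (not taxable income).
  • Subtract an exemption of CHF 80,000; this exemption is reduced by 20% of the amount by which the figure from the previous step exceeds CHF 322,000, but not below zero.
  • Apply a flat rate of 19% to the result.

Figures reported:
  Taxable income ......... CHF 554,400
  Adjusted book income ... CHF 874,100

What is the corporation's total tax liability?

CHF 221,798

Supplementary minimum tax:
  Base (adjusted book income): CHF 874,100
  Exemption: 20% × (CHF 874,100 − CHF 322,000) = CHF 110,420 ≥ CHF 80,000, so the exemption is fully phased out
  Base: CHF 874,100 − CHF 0 = CHF 874,100
  CHF 874,100 × 19% = CHF 166,079

Mainline income levy:
  CHF 33,000 × 12% = CHF 3,960
  CHF 82,000 × 26% = CHF 21,320
  CHF 100,000 × 37% = CHF 37,000
  CHF 339,400 × 47% = CHF 159,518
  → CHF 221,798

CHF 221,798 > CHF 166,079, so the mainline income levy governs.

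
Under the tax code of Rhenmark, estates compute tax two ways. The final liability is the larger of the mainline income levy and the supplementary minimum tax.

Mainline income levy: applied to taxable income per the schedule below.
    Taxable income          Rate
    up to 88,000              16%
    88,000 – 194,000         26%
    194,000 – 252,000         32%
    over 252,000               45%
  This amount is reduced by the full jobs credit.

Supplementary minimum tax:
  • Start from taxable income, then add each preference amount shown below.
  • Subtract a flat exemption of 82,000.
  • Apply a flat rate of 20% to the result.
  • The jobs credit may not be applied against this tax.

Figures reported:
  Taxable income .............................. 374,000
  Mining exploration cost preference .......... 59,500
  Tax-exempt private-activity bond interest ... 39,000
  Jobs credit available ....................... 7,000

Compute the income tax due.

108,100

Mainline income levy:
  88,000 × 16% = 14,080
  106,000 × 26% = 27,560
  58,000 × 32% = 18,560
  122,000 × 45% = 54,900
  → 115,100
  Less jobs credit 7,000 → 108,100

Supplementary minimum tax:
  Adjusted income: 374,000 + 59,500 + 39,000 = 472,500
  Less exemption 82,000 → base 390,500
  390,500 × 20% = 78,100

108,100 > 78,100, so the mainline income levy governs.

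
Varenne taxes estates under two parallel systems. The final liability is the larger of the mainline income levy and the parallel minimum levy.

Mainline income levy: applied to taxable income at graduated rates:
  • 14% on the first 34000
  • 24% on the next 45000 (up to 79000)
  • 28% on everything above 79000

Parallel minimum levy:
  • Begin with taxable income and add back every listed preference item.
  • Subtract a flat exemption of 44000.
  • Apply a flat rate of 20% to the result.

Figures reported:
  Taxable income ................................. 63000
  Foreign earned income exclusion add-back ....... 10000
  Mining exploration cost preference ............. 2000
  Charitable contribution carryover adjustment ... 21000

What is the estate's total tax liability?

Parallel minimum levy:
  Adjusted income: 63000 + 10000 + 2000 + 21000 = 96000
  Less exemption 44000 → base 52000
  52000 × 20% = 10400

Mainline income levy:
  34000 × 14% = 4760
  29000 × 24% = 6960
  → 11720

11720 > 10400, so the mainline income levy governs.

11720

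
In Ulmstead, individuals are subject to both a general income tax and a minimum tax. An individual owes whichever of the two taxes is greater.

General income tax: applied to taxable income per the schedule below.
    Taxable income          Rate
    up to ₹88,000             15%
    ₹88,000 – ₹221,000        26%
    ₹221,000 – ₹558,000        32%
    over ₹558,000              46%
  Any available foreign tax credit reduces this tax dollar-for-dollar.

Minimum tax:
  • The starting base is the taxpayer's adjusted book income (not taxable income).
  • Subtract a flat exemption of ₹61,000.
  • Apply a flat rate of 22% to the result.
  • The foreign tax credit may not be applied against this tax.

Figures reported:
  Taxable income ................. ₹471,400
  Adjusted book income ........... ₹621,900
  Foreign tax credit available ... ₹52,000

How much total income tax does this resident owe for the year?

General income tax:
  ₹88,000 × 15% = ₹13,200
  ₹133,000 × 26% = ₹34,580
  ₹250,400 × 32% = ₹80,128
  → ₹127,908
  Less foreign tax credit ₹52,000 → ₹75,908

Minimum tax:
  Base (adjusted book income): ₹621,900
  Less exemption ₹61,000 → base ₹560,900
  ₹560,900 × 22% = ₹123,398

₹123,398 > ₹75,908, so the minimum tax is the binding amount.

₹123,398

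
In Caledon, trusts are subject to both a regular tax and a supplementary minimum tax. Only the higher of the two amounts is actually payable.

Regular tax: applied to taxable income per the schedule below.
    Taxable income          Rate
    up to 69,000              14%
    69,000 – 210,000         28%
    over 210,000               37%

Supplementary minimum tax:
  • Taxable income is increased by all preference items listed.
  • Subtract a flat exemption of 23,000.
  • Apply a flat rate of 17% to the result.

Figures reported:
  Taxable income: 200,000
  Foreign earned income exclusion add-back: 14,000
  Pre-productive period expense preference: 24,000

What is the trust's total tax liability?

46,340

Regular tax:
  69,000 × 14% = 9,660
  131,000 × 28% = 36,680
  → 46,340

Supplementary minimum tax:
  Adjusted income: 200,000 + 14,000 + 24,000 = 238,000
  Less exemption 23,000 → base 215,000
  215,000 × 17% = 36,550

46,340 > 36,550, so the regular tax governs.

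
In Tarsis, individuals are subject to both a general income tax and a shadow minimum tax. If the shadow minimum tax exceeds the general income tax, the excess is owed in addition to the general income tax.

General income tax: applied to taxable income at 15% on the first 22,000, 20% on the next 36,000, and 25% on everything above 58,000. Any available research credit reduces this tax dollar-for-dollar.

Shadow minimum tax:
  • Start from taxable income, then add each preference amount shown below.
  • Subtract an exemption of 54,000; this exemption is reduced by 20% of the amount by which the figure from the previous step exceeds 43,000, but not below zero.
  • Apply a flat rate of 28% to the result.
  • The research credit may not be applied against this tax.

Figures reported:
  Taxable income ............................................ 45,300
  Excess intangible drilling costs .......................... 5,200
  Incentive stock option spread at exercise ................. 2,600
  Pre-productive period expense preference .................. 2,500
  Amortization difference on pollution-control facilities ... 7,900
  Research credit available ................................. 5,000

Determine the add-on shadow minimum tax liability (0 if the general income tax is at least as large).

General income tax:
  22,000 × 15% = 3,300
  23,300 × 20% = 4,660
  → 7,960
  Less research credit 5,000 → 2,960

Shadow minimum tax:
  Adjusted income: 45,300 + 5,200 + 2,600 + 2,500 + 7,900 = 63,500
  Exemption: 54,000 − 20% × (63,500 − 43,000) = 54,000 − 4,100 = 49,900
  Base: 63,500 − 49,900 = 13,600
  13,600 × 28% = 3,808

Excess of shadow minimum tax over general income tax: 3,808 − 2,960 = 848.

848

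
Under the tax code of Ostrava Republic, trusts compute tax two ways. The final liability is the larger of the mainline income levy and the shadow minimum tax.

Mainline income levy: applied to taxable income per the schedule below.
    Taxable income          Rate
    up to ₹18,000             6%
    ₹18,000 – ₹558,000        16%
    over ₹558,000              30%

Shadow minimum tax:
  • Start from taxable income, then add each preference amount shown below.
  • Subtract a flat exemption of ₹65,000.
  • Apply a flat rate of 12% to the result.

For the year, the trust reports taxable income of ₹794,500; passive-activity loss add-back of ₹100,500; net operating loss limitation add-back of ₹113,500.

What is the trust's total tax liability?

Shadow minimum tax:
  Adjusted income: ₹794,500 + ₹100,500 + ₹113,500 = ₹1,008,500
  Less exemption ₹65,000 → base ₹943,500
  ₹943,500 × 12% = ₹113,220

Mainline income levy:
  ₹18,000 × 6% = ₹1,080
  ₹540,000 × 16% = ₹86,400
  ₹236,500 × 30% = ₹70,950
  → ₹158,430

₹158,430 > ₹113,220, so the mainline income levy governs.

₹158,430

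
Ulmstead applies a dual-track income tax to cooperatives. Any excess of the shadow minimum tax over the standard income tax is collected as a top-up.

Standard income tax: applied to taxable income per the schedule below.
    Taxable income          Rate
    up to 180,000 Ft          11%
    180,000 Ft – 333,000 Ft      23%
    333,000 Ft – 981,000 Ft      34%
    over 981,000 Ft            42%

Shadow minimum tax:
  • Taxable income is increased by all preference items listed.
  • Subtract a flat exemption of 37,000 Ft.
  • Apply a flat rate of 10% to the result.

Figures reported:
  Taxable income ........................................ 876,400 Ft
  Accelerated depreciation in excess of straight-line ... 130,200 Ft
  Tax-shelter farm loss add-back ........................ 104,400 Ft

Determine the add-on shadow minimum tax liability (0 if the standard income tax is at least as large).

Shadow minimum tax:
  Adjusted income: 876,400 Ft + 130,200 Ft + 104,400 Ft = 1,111,000 Ft
  Less exemption 37,000 Ft → base 1,074,000 Ft
  1,074,000 Ft × 10% = 107,400 Ft

Standard income tax:
  180,000 Ft × 11% = 19,800 Ft
  153,000 Ft × 23% = 35,190 Ft
  543,400 Ft × 34% = 184,756 Ft
  → 239,746 Ft

107,400 Ft ≤ 239,746 Ft, so no add-on is due.

0 Ft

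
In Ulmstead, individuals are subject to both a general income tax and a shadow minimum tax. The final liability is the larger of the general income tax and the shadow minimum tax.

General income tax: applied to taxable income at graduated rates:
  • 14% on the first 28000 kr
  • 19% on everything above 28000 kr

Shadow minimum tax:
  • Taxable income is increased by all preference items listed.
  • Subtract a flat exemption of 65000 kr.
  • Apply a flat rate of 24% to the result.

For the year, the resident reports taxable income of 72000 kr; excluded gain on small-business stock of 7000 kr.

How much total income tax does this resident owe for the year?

12280 kr

Shadow minimum tax:
  Adjusted income: 72000 kr + 7000 kr = 79000 kr
  Less exemption 65000 kr → base 14000 kr
  14000 kr × 24% = 3360 kr

General income tax:
  28000 kr × 14% = 3920 kr
  44000 kr × 19% = 8360 kr
  → 12280 kr

12280 kr > 3360 kr, so the general income tax governs.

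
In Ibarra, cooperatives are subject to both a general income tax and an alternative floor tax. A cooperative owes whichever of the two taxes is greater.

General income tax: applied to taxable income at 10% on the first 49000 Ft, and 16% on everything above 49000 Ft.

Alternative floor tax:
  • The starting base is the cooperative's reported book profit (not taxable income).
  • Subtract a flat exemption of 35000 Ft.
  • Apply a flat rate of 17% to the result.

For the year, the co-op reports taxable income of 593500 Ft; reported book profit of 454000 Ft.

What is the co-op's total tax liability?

Alternative floor tax:
  Base (reported book profit): 454000 Ft
  Less exemption 35000 Ft → base 419000 Ft
  419000 Ft × 17% = 71230 Ft

General income tax:
  49000 Ft × 10% = 4900 Ft
  544500 Ft × 16% = 87120 Ft
  → 92020 Ft

92020 Ft > 71230 Ft, so the general income tax governs.

92020 Ft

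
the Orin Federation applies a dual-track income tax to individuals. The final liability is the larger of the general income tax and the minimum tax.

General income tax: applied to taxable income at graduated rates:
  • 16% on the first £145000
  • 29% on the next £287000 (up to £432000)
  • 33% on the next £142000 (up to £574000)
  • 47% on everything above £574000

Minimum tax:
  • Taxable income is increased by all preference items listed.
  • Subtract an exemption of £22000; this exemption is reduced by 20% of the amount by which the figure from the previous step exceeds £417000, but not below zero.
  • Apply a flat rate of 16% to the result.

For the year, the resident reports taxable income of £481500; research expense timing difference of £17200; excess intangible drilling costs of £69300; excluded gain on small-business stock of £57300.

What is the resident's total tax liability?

£122765

General income tax:
  £145000 × 16% = £23200
  £287000 × 29% = £83230
  £49500 × 33% = £16335
  → £122765

Minimum tax:
  Adjusted income: £481500 + £17200 + £69300 + £57300 = £625300
  Exemption: 20% × (£625300 − £417000) = £41660 ≥ £22000, so the exemption is fully phased out
  Base: £625300 − £0 = £625300
  £625300 × 16% = £100048

£122765 > £100048, so the general income tax governs.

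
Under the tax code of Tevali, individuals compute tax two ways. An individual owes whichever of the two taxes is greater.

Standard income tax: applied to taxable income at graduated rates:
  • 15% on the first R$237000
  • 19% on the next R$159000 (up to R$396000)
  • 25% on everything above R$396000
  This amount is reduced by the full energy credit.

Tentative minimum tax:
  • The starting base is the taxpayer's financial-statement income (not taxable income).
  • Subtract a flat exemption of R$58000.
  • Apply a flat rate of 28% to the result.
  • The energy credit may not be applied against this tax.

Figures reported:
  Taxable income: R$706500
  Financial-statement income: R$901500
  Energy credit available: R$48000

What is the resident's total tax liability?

Tentative minimum tax:
  Base (financial-statement income): R$901500
  Less exemption R$58000 → base R$843500
  R$843500 × 28% = R$236180

Standard income tax:
  R$237000 × 15% = R$35550
  R$159000 × 19% = R$30210
  R$310500 × 25% = R$77625
  → R$143385
  Less energy credit R$48000 → R$95385

R$236180 > R$95385, so the tentative minimum tax is the binding amount.

R$236180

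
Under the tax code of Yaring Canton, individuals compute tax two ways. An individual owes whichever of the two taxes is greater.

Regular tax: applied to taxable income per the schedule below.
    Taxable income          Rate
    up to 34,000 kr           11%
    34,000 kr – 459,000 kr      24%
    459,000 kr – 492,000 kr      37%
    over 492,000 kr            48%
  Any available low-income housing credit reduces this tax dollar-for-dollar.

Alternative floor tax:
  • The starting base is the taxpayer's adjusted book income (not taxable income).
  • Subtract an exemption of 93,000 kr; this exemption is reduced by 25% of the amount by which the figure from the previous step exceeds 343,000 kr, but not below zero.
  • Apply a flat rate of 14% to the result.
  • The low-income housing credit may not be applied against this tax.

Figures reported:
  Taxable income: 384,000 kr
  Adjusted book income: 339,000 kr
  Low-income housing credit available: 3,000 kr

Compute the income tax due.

84,740 kr

Regular tax:
  34,000 kr × 11% = 3,740 kr
  350,000 kr × 24% = 84,000 kr
  → 87,740 kr
  Less low-income housing credit 3,000 kr → 84,740 kr

Alternative floor tax:
  Base (adjusted book income): 339,000 kr
  Exemption: 339,000 kr ≤ 343,000 kr, so full 93,000 kr applies
  Base: 339,000 kr − 93,000 kr = 246,000 kr
  246,000 kr × 14% = 34,440 kr

84,740 kr > 34,440 kr, so the regular tax governs.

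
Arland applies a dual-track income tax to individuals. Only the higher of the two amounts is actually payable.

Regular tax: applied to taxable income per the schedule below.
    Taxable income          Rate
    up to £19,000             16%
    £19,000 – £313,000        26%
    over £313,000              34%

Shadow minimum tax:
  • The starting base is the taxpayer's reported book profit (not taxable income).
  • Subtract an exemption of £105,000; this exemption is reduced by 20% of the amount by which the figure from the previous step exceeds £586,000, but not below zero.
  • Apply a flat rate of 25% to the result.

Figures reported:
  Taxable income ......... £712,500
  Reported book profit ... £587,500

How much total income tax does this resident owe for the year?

£215,310

Regular tax:
  £19,000 × 16% = £3,040
  £294,000 × 26% = £76,440
  £399,500 × 34% = £135,830
  → £215,310

Shadow minimum tax:
  Base (reported book profit): £587,500
  Exemption: £105,000 − 20% × (£587,500 − £586,000) = £105,000 − £300 = £104,700
  Base: £587,500 − £104,700 = £482,800
  £482,800 × 25% = £120,700

£215,310 > £120,700, so the regular tax governs.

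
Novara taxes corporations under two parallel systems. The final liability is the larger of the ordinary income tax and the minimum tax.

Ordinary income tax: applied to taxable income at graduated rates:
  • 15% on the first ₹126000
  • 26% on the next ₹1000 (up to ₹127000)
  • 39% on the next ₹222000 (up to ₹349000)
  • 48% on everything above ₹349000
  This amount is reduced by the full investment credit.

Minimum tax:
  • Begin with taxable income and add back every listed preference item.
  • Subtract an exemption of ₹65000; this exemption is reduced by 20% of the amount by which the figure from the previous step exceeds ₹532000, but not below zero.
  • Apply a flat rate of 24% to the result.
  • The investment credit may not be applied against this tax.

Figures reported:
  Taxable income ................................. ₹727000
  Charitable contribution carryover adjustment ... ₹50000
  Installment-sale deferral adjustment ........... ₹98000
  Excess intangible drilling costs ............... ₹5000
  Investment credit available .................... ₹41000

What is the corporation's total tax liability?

₹246180

Ordinary income tax:
  ₹126000 × 15% = ₹18900
  ₹1000 × 26% = ₹260
  ₹222000 × 39% = ₹86580
  ₹378000 × 48% = ₹181440
  → ₹287180
  Less investment credit ₹41000 → ₹246180

Minimum tax:
  Adjusted income: ₹727000 + ₹50000 + ₹98000 + ₹5000 = ₹880000
  Exemption: 20% × (₹880000 − ₹532000) = ₹69600 ≥ ₹65000, so the exemption is fully phased out
  Base: ₹880000 − ₹0 = ₹880000
  ₹880000 × 24% = ₹211200

₹246180 > ₹211200, so the ordinary income tax governs.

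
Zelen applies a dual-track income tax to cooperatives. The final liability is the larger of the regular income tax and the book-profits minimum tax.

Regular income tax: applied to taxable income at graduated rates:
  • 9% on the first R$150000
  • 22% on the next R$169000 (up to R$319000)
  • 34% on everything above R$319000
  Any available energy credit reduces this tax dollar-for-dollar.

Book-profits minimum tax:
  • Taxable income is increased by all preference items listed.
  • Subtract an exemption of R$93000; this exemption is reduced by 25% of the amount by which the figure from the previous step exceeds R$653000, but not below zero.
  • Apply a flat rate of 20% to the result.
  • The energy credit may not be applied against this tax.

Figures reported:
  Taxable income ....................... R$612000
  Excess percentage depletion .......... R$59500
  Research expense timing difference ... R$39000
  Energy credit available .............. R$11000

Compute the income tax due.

Regular income tax:
  R$150000 × 9% = R$13500
  R$169000 × 22% = R$37180
  R$293000 × 34% = R$99620
  → R$150300
  Less energy credit R$11000 → R$139300

Book-profits minimum tax:
  Adjusted income: R$612000 + R$59500 + R$39000 = R$710500
  Exemption: R$93000 − 25% × (R$710500 − R$653000) = R$93000 − R$14375 = R$78625
  Base: R$710500 − R$78625 = R$631875
  R$631875 × 20% = R$126375

R$139300 > R$126375, so the regular income tax governs.

R$139300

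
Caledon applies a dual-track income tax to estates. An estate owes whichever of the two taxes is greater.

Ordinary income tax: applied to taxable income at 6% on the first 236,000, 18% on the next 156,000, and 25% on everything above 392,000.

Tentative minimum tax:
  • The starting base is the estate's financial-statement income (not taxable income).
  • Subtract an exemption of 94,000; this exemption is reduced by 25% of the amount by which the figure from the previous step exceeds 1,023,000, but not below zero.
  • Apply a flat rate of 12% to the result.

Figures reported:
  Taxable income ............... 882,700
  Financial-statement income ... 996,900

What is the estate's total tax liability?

Ordinary income tax:
  236,000 × 6% = 14,160
  156,000 × 18% = 28,080
  490,700 × 25% = 122,675
  → 164,915

Tentative minimum tax:
  Base (financial-statement income): 996,900
  Exemption: 996,900 ≤ 1,023,000, so full 94,000 applies
  Base: 996,900 − 94,000 = 902,900
  902,900 × 12% = 108,348

164,915 > 108,348, so the ordinary income tax governs.

164,915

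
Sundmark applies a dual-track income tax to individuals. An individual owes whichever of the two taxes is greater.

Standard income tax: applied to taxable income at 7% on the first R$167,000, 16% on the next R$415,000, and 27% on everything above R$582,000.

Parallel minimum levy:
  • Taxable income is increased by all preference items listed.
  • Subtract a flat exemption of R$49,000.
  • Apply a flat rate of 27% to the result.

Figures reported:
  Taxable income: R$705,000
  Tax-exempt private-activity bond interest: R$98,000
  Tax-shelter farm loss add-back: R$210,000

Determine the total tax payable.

Parallel minimum levy:
  Adjusted income: R$705,000 + R$98,000 + R$210,000 = R$1,013,000
  Less exemption R$49,000 → base R$964,000
  R$964,000 × 27% = R$260,280

Standard income tax:
  R$167,000 × 7% = R$11,690
  R$415,000 × 16% = R$66,400
  R$123,000 × 27% = R$33,210
  → R$111,300

R$260,280 > R$111,300, so the parallel minimum levy is the binding amount.

R$260,280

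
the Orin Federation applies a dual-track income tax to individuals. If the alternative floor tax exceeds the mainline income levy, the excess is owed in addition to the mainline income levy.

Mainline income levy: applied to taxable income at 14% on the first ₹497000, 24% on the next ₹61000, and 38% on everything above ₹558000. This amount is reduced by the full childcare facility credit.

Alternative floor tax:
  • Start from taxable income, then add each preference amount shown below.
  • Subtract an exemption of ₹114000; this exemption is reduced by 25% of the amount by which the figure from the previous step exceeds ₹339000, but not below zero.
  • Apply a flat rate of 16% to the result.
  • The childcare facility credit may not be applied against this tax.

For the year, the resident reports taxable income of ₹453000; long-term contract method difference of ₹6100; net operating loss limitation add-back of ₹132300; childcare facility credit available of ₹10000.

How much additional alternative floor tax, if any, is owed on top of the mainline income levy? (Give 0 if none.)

Mainline income levy:
  ₹453000 × 14% = ₹63420
  Less childcare facility credit ₹10000 → ₹53420

Alternative floor tax:
  Adjusted income: ₹453000 + ₹6100 + ₹132300 = ₹591400
  Exemption: ₹114000 − 25% × (₹591400 − ₹339000) = ₹114000 − ₹63100 = ₹50900
  Base: ₹591400 − ₹50900 = ₹540500
  ₹540500 × 16% = ₹86480

Excess of alternative floor tax over mainline income levy: ₹86480 − ₹53420 = ₹33060.

₹33060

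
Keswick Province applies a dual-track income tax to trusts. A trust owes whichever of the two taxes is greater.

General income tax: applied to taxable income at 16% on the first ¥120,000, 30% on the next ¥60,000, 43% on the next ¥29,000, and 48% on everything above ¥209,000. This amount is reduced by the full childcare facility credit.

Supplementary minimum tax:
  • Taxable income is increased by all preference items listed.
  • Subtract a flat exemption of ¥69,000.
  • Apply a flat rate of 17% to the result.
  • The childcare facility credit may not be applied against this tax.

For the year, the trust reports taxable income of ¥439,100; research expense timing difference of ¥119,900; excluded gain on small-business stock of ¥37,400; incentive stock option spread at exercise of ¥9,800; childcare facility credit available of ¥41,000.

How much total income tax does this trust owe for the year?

¥119,118

Supplementary minimum tax:
  Adjusted income: ¥439,100 + ¥119,900 + ¥37,400 + ¥9,800 = ¥606,200
  Less exemption ¥69,000 → base ¥537,200
  ¥537,200 × 17% = ¥91,324

General income tax:
  ¥120,000 × 16% = ¥19,200
  ¥60,000 × 30% = ¥18,000
  ¥29,000 × 43% = ¥12,470
  ¥230,100 × 48% = ¥110,448
  → ¥160,118
  Less childcare facility credit ¥41,000 → ¥119,118

¥119,118 > ¥91,324, so the general income tax governs.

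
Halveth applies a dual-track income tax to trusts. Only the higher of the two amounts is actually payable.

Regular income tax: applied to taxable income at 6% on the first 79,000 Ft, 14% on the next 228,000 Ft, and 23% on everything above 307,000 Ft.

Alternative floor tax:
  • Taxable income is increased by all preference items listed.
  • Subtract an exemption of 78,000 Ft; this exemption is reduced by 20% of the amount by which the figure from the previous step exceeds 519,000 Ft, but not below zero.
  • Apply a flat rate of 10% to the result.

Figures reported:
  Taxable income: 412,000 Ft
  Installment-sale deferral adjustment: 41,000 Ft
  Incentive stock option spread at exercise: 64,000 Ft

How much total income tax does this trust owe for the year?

Regular income tax:
  79,000 Ft × 6% = 4,740 Ft
  228,000 Ft × 14% = 31,920 Ft
  105,000 Ft × 23% = 24,150 Ft
  → 60,810 Ft

Alternative floor tax:
  Adjusted income: 412,000 Ft + 41,000 Ft + 64,000 Ft = 517,000 Ft
  Exemption: 517,000 Ft ≤ 519,000 Ft, so full 78,000 Ft applies
  Base: 517,000 Ft − 78,000 Ft = 439,000 Ft
  439,000 Ft × 10% = 43,900 Ft

60,810 Ft > 43,900 Ft, so the regular income tax governs.

60,810 Ft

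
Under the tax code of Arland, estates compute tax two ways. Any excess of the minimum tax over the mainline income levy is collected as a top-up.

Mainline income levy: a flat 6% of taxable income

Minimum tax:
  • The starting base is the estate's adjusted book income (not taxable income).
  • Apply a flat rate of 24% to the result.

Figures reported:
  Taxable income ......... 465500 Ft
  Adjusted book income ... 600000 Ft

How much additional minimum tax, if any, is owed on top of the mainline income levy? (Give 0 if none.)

Minimum tax:
  Base (adjusted book income): 600000 Ft
  600000 Ft × 24% = 144000 Ft

Mainline income levy:
  465500 Ft × 6% = 27930 Ft

Excess of minimum tax over mainline income levy: 144000 Ft − 27930 Ft = 116070 Ft.

116070 Ft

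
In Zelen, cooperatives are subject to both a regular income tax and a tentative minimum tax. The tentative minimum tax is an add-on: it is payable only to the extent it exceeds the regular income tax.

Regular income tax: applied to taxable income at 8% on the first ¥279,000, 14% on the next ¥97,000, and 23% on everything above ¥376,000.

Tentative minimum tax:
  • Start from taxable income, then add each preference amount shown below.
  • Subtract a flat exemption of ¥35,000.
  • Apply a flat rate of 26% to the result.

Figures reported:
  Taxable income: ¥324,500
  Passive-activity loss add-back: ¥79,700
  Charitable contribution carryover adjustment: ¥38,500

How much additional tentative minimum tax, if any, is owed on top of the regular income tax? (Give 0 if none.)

Tentative minimum tax:
  Adjusted income: ¥324,500 + ¥79,700 + ¥38,500 = ¥442,700
  Less exemption ¥35,000 → base ¥407,700
  ¥407,700 × 26% = ¥106,002

Regular income tax:
  ¥279,000 × 8% = ¥22,320
  ¥45,500 × 14% = ¥6,370
  → ¥28,690

Excess of tentative minimum tax over regular income tax: ¥106,002 − ¥28,690 = ¥77,312.

¥77,312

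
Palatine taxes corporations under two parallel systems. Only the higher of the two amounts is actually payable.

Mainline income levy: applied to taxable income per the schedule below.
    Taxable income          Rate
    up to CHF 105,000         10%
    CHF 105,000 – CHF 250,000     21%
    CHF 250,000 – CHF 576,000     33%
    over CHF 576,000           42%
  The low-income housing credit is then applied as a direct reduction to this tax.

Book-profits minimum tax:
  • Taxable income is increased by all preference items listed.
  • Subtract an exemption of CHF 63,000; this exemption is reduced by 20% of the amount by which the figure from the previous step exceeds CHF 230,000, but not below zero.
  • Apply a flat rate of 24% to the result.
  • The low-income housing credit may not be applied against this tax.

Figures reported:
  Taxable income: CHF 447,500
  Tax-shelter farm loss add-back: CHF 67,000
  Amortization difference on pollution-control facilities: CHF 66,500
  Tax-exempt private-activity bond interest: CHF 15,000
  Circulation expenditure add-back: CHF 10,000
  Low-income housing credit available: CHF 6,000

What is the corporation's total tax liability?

CHF 145,440

Book-profits minimum tax:
  Adjusted income: CHF 447,500 + CHF 67,000 + CHF 66,500 + CHF 15,000 + CHF 10,000 = CHF 606,000
  Exemption: 20% × (CHF 606,000 − CHF 230,000) = CHF 75,200 ≥ CHF 63,000, so the exemption is fully phased out
  Base: CHF 606,000 − CHF 0 = CHF 606,000
  CHF 606,000 × 24% = CHF 145,440

Mainline income levy:
  CHF 105,000 × 10% = CHF 10,500
  CHF 145,000 × 21% = CHF 30,450
  CHF 197,500 × 33% = CHF 65,175
  → CHF 106,125
  Less low-income housing credit CHF 6,000 → CHF 100,125

CHF 145,440 > CHF 100,125, so the book-profits minimum tax is the binding amount.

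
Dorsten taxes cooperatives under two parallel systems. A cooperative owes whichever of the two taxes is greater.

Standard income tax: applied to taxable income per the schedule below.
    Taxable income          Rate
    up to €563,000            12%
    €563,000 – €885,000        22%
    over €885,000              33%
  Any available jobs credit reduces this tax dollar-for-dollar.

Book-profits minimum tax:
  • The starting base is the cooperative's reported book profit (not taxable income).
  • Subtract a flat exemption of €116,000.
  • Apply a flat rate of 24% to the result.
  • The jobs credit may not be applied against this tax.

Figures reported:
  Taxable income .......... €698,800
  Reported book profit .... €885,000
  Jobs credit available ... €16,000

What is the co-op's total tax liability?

Book-profits minimum tax:
  Base (reported book profit): €885,000
  Less exemption €116,000 → base €769,000
  €769,000 × 24% = €184,560

Standard income tax:
  €563,000 × 12% = €67,560
  €135,800 × 22% = €29,876
  → €97,436
  Less jobs credit €16,000 → €81,436

€184,560 > €81,436, so the book-profits minimum tax is the binding amount.

€184,560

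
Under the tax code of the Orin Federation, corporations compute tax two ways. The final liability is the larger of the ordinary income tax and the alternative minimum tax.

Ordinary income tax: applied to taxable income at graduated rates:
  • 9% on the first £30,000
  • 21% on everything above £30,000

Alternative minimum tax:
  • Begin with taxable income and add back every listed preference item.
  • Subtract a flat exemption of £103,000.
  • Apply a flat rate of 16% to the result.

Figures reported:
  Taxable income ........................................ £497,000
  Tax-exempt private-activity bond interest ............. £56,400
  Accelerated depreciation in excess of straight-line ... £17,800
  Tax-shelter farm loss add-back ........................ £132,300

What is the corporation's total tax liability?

Ordinary income tax:
  £30,000 × 9% = £2,700
  £467,000 × 21% = £98,070
  → £100,770

Alternative minimum tax:
  Adjusted income: £497,000 + £56,400 + £17,800 + £132,300 = £703,500
  Less exemption £103,000 → base £600,500
  £600,500 × 16% = £96,080

£100,770 > £96,080, so the ordinary income tax governs.

£100,770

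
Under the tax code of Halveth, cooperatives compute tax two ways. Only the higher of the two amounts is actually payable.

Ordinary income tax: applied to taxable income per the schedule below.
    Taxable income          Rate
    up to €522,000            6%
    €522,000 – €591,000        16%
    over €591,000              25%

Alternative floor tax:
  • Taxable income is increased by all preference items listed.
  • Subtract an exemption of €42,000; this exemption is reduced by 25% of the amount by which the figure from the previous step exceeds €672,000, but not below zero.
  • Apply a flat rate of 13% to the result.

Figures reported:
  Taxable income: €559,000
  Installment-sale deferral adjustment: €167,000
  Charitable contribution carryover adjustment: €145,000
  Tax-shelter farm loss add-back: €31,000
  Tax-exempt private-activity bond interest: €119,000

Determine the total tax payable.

Alternative floor tax:
  Adjusted income: €559,000 + €167,000 + €145,000 + €31,000 + €119,000 = €1,021,000
  Exemption: 25% × (€1,021,000 − €672,000) = €87,250 ≥ €42,000, so the exemption is fully phased out
  Base: €1,021,000 − €0 = €1,021,000
  €1,021,000 × 13% = €132,730

Ordinary income tax:
  €522,000 × 6% = €31,320
  €37,000 × 16% = €5,920
  → €37,240

€132,730 > €37,240, so the alternative floor tax is the binding amount.

€132,730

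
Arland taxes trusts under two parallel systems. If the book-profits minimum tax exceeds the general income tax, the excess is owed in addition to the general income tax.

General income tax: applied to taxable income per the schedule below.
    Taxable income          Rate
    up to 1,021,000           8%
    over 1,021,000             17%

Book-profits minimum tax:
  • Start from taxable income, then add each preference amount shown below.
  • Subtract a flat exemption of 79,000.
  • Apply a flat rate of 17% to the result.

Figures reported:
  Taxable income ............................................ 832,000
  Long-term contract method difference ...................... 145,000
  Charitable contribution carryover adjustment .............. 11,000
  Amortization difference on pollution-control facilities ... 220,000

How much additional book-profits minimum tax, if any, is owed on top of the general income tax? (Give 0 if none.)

Book-profits minimum tax:
  Adjusted income: 832,000 + 145,000 + 11,000 + 220,000 = 1,208,000
  Less exemption 79,000 → base 1,129,000
  1,129,000 × 17% = 191,930

General income tax:
  832,000 × 8% = 66,560

Excess of book-profits minimum tax over general income tax: 191,930 − 66,560 = 125,370.

125,370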